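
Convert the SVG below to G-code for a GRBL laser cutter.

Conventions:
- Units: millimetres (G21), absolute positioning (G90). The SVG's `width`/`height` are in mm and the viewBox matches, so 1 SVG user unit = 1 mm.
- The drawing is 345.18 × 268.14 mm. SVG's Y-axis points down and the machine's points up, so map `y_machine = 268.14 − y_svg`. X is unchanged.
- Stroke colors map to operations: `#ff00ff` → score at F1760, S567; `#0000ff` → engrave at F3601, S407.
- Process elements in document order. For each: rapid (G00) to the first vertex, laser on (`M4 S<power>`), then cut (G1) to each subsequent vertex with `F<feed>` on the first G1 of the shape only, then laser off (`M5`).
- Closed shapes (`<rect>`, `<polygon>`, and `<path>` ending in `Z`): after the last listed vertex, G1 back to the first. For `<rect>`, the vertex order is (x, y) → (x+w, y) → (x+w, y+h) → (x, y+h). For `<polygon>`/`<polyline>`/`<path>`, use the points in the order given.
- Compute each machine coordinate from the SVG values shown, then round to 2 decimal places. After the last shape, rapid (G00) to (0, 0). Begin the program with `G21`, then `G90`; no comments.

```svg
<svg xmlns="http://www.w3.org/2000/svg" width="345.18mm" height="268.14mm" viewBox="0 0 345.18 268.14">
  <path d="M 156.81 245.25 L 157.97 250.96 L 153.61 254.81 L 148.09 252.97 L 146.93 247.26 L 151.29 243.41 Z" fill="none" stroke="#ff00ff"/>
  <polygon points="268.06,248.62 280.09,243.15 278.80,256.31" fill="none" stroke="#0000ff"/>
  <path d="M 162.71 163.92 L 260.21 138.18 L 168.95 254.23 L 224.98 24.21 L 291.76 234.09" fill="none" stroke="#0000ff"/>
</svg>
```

G21
G90
G00 X156.81 Y22.89
M4 S567
G1 X157.97 Y17.18 F1760
G1 X153.61 Y13.33
G1 X148.09 Y15.17
G1 X146.93 Y20.88
G1 X151.29 Y24.73
G1 X156.81 Y22.89
M5
G00 X268.06 Y19.52
M4 S407
G1 X280.09 Y24.99 F3601
G1 X278.80 Y11.83
G1 X268.06 Y19.52
M5
G00 X162.71 Y104.22
M4 S407
G1 X260.21 Y129.96 F3601
G1 X168.95 Y13.91
G1 X224.98 Y243.93
G1 X291.76 Y34.05
M5
G00 X0.00 Y0.00

1 u = 1 mm; y_m = 268.14 − y.

[1] `<path>` regular polygon, #ff00ff→score S567 F1760: (156.81,22.89) → (157.97,17.18) → (153.61,13.33) → (148.09,15.17) → (146.93,20.88) → (151.29,24.73) → (156.81,22.89) (closed)

[2] `<polygon>` regular polygon, #0000ff→engrave S407 F3601: (268.06,19.52) → (280.09,24.99) → (278.80,11.83) → (268.06,19.52) (closed)

[3] `<path>` open polyline, #0000ff→engrave S407 F3601: (162.71,104.22) → (260.21,129.96) → (168.95,13.91) → (224.98,243.93) → (291.76,34.05)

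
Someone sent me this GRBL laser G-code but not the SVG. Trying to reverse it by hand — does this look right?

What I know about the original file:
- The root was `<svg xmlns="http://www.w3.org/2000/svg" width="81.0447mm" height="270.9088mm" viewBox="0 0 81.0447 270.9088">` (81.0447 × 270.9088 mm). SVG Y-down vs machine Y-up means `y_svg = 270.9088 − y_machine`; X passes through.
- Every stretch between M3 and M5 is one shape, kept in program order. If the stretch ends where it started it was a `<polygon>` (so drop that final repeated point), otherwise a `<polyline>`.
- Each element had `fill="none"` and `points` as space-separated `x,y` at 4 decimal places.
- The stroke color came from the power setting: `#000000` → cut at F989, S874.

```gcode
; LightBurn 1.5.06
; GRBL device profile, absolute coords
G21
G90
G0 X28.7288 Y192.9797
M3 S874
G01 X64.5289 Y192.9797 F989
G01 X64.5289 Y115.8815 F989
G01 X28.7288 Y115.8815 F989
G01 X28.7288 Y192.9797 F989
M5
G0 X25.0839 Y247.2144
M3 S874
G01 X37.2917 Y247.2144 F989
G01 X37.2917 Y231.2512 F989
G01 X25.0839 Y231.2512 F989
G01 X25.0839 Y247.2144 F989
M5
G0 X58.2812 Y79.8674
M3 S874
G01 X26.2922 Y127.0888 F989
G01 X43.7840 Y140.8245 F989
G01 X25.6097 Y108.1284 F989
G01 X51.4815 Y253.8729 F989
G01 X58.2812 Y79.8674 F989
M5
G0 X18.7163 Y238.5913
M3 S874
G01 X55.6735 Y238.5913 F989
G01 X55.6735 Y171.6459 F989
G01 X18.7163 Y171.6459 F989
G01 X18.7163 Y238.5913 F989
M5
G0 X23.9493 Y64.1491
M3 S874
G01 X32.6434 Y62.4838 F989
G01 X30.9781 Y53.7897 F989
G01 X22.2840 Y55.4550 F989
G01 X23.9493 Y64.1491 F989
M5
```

y_svg = 270.9088 − y_m. Every run uses S874, so all elements get stroke `#000000` (cut).

[1] closed run; points: 28.7288,77.9291 64.5289,77.9291 64.5289,155.0273 28.7288,155.0273

[2] closed run; points: 25.0839,23.6944 37.2917,23.6944 37.2917,39.6576 25.0839,39.6576

[3] closed run; points: 58.2812,191.0414 26.2922,143.8200 43.7840,130.0843 25.6097,162.7804 51.4815,17.0359

[4] closed run; points: 18.7163,32.3175 55.6735,32.3175 55.6735,99.2629 18.7163,99.2629

[5] closed run; points: 23.9493,206.7597 32.6434,208.4250 30.9781,217.1191 22.2840,215.4538

<svg xmlns="http://www.w3.org/2000/svg" width="81.0447mm" height="270.9088mm" viewBox="0 0 81.0447 270.9088">
  <polygon points="28.7288,77.9291 64.5289,77.9291 64.5289,155.0273 28.7288,155.0273" fill="none" stroke="#000000"/>
  <polygon points="25.0839,23.6944 37.2917,23.6944 37.2917,39.6576 25.0839,39.6576" fill="none" stroke="#000000"/>
  <polygon points="58.2812,191.0414 26.2922,143.8200 43.7840,130.0843 25.6097,162.7804 51.4815,17.0359" fill="none" stroke="#000000"/>
  <polygon points="18.7163,32.3175 55.6735,32.3175 55.6735,99.2629 18.7163,99.2629" fill="none" stroke="#000000"/>
  <polygon points="23.9493,206.7597 32.6434,208.4250 30.9781,217.1191 22.2840,215.4538" fill="none" stroke="#000000"/>
</svg>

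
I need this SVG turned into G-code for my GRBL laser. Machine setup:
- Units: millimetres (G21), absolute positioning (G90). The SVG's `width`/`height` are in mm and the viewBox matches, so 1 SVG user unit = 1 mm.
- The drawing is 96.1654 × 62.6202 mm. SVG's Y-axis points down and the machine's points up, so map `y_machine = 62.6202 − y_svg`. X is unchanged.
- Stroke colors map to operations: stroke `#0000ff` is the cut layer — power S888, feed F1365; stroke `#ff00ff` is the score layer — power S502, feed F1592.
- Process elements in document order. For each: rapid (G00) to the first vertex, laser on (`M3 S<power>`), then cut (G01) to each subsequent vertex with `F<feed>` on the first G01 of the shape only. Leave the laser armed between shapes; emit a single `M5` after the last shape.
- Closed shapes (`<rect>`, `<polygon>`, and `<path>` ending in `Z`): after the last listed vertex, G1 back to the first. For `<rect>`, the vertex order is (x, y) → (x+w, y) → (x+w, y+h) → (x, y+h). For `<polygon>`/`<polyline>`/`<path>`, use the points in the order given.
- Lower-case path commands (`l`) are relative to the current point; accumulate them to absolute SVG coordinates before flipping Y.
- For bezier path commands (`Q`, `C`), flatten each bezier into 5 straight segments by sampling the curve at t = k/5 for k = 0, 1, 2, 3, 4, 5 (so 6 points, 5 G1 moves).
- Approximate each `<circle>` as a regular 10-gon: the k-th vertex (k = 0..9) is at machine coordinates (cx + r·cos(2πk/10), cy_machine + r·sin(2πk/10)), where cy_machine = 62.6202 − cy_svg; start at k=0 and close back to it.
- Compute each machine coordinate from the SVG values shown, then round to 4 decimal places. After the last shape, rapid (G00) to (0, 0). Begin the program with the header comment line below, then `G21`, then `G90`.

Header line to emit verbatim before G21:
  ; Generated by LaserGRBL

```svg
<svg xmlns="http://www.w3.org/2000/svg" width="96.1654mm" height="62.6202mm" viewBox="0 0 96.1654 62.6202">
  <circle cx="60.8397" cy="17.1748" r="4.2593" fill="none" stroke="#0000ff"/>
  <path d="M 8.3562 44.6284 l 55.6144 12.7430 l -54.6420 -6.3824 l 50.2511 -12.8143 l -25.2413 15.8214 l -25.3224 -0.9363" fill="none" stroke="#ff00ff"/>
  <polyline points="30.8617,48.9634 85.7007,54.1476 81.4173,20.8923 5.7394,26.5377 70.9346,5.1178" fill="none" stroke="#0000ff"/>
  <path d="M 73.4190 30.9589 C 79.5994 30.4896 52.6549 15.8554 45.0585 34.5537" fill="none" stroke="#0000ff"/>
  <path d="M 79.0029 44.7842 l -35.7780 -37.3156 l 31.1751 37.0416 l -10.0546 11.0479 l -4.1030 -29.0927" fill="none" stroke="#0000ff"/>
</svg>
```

; Generated by LaserGRBL
G21
G90
G00 X65.0990 Y45.4454
M3 S888
G01 X64.2855 Y47.9490 F1365
G01 X62.1559 Y49.4962
G01 X59.5235 Y49.4962
G01 X57.3939 Y47.9490
G01 X56.5804 Y45.4454
G01 X57.3939 Y42.9418
G01 X59.5235 Y41.3946
G01 X62.1559 Y41.3946
G01 X64.2855 Y42.9418
G01 X65.0990 Y45.4454
G00 X8.3562 Y17.9918
M3 S502
G01 X63.9706 Y5.2488 F1592
G01 X9.3286 Y11.6312
G01 X59.5797 Y24.4455
G01 X34.3384 Y8.6241
G01 X9.0160 Y9.5604
G00 X30.8617 Y13.6568
M3 S888
G01 X85.7007 Y8.4726 F1365
G01 X81.4173 Y41.7279
G01 X5.7394 Y36.0825
G01 X70.9346 Y57.5024
G00 X73.4190 Y31.6613
M3 S888
G01 X73.5720 Y33.2627 F1365
G01 X68.2938 Y35.9838
G01 X60.1030 Y37.5447
G01 X51.5183 Y35.6656
G01 X45.0585 Y28.0665
G00 X79.0029 Y17.8360
M3 S888
G01 X43.2249 Y55.1516 F1365
G01 X74.4000 Y18.1100
G01 X64.3454 Y7.0621
G01 X60.2424 Y36.1548
M5
G00 X0.0000 Y0.0000

1 u = 1 mm; y_m = 62.6202 − y.

[1] `<circle>` circle, #0000ff→cut S888 F1365: (65.0990,45.4454) → (64.2855,47.9490) → (62.1559,49.4962) → (59.5235,49.4962) → (57.3939,47.9490) → (56.5804,45.4454) → (57.3939,42.9418) → (59.5235,41.3946) → (62.1559,41.3946) → (64.2855,42.9418) → (65.0990,45.4454) (closed)

[2] `<path>` open polyline, #ff00ff→score S502 F1592: (8.3562,17.9918) → (63.9706,5.2488) → (9.3286,11.6312) → (59.5797,24.4455) → (34.3384,8.6241) → (9.0160,9.5604)

[3] `<polyline>` open polyline, #0000ff→cut S888 F1365: (30.8617,13.6568) → (85.7007,8.4726) → (81.4173,41.7279) → (5.7394,36.0825) → (70.9346,57.5024)

[4] `<path>` cubic bezier, #0000ff→cut S888 F1365: (73.4190,31.6613) → (73.5720,33.2627) → (68.2938,35.9838) → (60.1030,37.5447) → (51.5183,35.6656) → (45.0585,28.0665)

[5] `<path>` open polyline, #0000ff→cut S888 F1365: (79.0029,17.8360) → (43.2249,55.1516) → (74.4000,18.1100) → (64.3454,7.0621) → (60.2424,36.1548)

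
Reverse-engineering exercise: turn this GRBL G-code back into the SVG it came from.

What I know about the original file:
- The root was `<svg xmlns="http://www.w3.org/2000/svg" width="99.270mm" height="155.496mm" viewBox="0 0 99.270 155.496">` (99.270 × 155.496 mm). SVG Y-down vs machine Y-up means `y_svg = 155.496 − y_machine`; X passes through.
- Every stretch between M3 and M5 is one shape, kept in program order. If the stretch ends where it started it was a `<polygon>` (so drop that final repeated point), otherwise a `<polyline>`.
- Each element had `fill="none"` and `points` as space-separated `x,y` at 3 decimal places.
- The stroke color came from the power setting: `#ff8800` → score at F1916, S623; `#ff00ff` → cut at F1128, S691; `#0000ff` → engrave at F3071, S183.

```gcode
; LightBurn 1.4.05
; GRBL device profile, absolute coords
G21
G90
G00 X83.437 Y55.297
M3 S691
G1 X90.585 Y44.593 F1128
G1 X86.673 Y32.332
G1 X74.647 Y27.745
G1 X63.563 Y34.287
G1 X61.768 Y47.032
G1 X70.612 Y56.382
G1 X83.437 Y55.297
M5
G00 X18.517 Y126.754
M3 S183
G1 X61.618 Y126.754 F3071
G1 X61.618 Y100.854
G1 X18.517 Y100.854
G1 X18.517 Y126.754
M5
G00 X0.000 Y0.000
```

<svg xmlns="http://www.w3.org/2000/svg" width="99.270mm" height="155.496mm" viewBox="0 0 99.270 155.496">
  <polygon points="83.437,100.199 90.585,110.903 86.673,123.164 74.647,127.751 63.563,121.209 61.768,108.464 70.612,99.114" fill="none" stroke="#ff00ff"/>
  <polygon points="18.517,28.742 61.618,28.742 61.618,54.642 18.517,54.642" fill="none" stroke="#0000ff"/>
</svg>

Each laser-on run becomes one SVG element. Flip Y back into SVG space with y_svg = 155.496 − y_machine.

Run 1: S691 ⇒ cut layer `#ff00ff`. The run returns to its start, so emit a `<polygon>` with points (Y-flipped): 83.437,100.199 90.585,110.903 86.673,123.164 74.647,127.751 63.563,121.209 61.768,108.464 70.612,99.114.

Run 2: power S183 maps to stroke `#0000ff` (engrave). The run returns to its start, so emit a `<polygon>` with points (Y-flipped): 18.517,28.742 61.618,28.742 61.618,54.642 18.517,54.642.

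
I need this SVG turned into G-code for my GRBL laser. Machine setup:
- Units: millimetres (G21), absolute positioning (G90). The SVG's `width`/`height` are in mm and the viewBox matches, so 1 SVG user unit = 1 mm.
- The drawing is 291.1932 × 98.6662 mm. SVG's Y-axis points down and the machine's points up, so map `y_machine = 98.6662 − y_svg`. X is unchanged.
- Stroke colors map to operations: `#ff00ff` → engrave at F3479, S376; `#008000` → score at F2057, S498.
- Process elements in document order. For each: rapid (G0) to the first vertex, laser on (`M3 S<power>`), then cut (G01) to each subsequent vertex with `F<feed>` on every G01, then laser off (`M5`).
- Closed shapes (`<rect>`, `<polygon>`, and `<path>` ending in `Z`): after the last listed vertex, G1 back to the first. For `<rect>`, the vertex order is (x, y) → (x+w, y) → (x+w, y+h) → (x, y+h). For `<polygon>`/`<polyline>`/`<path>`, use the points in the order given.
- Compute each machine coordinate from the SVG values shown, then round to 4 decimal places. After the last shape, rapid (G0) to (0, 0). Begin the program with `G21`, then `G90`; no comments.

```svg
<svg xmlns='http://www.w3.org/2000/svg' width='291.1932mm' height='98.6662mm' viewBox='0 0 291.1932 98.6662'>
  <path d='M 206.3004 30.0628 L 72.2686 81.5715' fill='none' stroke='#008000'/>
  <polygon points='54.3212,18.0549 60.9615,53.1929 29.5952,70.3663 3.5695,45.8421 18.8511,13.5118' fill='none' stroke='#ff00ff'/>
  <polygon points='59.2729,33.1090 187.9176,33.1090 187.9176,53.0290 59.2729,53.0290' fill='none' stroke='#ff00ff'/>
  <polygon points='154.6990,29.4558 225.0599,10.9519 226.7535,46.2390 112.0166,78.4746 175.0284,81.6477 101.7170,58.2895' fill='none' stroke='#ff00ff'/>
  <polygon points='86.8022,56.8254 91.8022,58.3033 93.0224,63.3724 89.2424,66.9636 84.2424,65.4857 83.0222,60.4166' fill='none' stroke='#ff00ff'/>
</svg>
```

viewBox `0 0 291.1932 98.6662` with mm width/height → 1 unit = 1 mm. Flip: y_m = 98.6662 − y_svg.

**Shape 1** — `<path>` line segment, stroke `#008000` → score (S498, F2057). Machine vertices: (206.3004,68.6034) → (72.2686,17.0947). Open path.

**Shape 2** — `<polygon>` regular polygon, stroke `#ff00ff` → engrave (S376, F3479). Machine vertices: (54.3212,80.6113) → (60.9615,45.4733) → (29.5952,28.2999) → (3.5695,52.8241) → (18.8511,85.1544) → (54.3212,80.6113). Closed: final G1 returns to the first vertex.

**Shape 3** — `<polygon>` rectangle, stroke `#ff00ff` → engrave (S376, F3479). Machine vertices: (59.2729,65.5572) → (187.9176,65.5572) → (187.9176,45.6372) → (59.2729,45.6372) → (59.2729,65.5572). Closed: final G1 returns to the first vertex.

**Shape 4** — `<polygon>` closed polygon, stroke `#ff00ff` → engrave (S376, F3479). Machine vertices: (154.6990,69.2104) → (225.0599,87.7143) → (226.7535,52.4272) → (112.0166,20.1916) → (175.0284,17.0185) → (101.7170,40.3767) → (154.6990,69.2104). Closed: final G1 returns to the first vertex.

**Shape 5** — `<polygon>` regular polygon, stroke `#ff00ff` → engrave (S376, F3479). Machine vertices: (86.8022,41.8408) → (91.8022,40.3629) → (93.0224,35.2938) → (89.2424,31.7026) → (84.2424,33.1805) → (83.0222,38.2496) → (86.8022,41.8408). Closed: final G1 returns to the first vertex.

G21
G90
G0 X206.3004 Y68.6034
M3 S498
G01 X72.2686 Y17.0947 F2057
M5
G0 X54.3212 Y80.6113
M3 S376
G01 X60.9615 Y45.4733 F3479
G01 X29.5952 Y28.2999 F3479
G01 X3.5695 Y52.8241 F3479
G01 X18.8511 Y85.1544 F3479
G01 X54.3212 Y80.6113 F3479
M5
G0 X59.2729 Y65.5572
M3 S376
G01 X187.9176 Y65.5572 F3479
G01 X187.9176 Y45.6372 F3479
G01 X59.2729 Y45.6372 F3479
G01 X59.2729 Y65.5572 F3479
M5
G0 X154.6990 Y69.2104
M3 S376
G01 X225.0599 Y87.7143 F3479
G01 X226.7535 Y52.4272 F3479
G01 X112.0166 Y20.1916 F3479
G01 X175.0284 Y17.0185 F3479
G01 X101.7170 Y40.3767 F3479
G01 X154.6990 Y69.2104 F3479
M5
G0 X86.8022 Y41.8408
M3 S376
G01 X91.8022 Y40.3629 F3479
G01 X93.0224 Y35.2938 F3479
G01 X89.2424 Y31.7026 F3479
G01 X84.2424 Y33.1805 F3479
G01 X83.0222 Y38.2496 F3479
G01 X86.8022 Y41.8408 F3479
M5
G0 X0.0000 Y0.0000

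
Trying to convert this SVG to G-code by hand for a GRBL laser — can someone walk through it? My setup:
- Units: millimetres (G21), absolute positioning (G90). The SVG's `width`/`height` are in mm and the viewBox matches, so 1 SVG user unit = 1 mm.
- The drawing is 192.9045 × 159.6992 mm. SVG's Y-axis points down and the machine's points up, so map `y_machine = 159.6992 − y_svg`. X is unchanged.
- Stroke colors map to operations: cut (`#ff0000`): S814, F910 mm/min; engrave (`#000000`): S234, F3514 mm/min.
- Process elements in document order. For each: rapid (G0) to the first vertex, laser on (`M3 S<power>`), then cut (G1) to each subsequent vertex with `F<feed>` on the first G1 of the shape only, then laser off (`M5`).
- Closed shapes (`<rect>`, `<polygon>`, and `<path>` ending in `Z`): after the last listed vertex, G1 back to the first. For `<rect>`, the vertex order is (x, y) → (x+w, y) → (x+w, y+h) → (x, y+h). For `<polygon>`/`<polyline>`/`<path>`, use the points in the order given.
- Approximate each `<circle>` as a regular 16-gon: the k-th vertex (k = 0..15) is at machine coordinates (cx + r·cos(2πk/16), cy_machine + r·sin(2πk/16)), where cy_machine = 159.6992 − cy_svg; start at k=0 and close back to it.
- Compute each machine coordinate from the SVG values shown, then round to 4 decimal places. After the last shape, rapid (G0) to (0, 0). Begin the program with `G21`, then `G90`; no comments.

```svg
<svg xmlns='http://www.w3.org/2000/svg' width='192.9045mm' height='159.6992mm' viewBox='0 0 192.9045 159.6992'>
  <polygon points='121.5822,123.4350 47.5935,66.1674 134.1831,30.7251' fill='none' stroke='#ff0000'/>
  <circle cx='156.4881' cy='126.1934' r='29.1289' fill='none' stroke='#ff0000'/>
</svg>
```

Since the viewBox matches the mm dimensions, user units are millimetres directly. The only transform is the Y-flip y_m = 159.6992 − y_svg.

Shape 1 is a regular polygon drawn with `<polygon>`. Its stroke #ff0000 means cut at S814, F910. After flipping Y the toolpath is (121.5822,36.2642) → (47.5935,93.5318) → (134.1831,128.9741) → (121.5822,36.2642), returning to the start.

Shape 2 is a circle drawn with `<circle>`. Its stroke #ff0000 means cut at S814, F910. After flipping Y the toolpath is (185.6170,33.5058) → (183.3997,44.6529) → (177.0853,54.1030) → (167.6352,60.4174) → (156.4881,62.6347) → (145.3410,60.4174) → (135.8909,54.1030) → (129.5765,44.6529) → (127.3592,33.5058) → (129.5765,22.3587) → (135.8909,12.9086) → (145.3410,6.5942) → (156.4881,4.3769) → (167.6352,6.5942) → (177.0853,12.9086) → (183.3997,22.3587) → (185.6170,33.5058), returning to the start.

G21
G90
G0 X121.5822 Y36.2642
M3 S814
G1 X47.5935 Y93.5318 F910
G1 X134.1831 Y128.9741
G1 X121.5822 Y36.2642
M5
G0 X185.6170 Y33.5058
M3 S814
G1 X183.3997 Y44.6529 F910
G1 X177.0853 Y54.1030
G1 X167.6352 Y60.4174
G1 X156.4881 Y62.6347
G1 X145.3410 Y60.4174
G1 X135.8909 Y54.1030
G1 X129.5765 Y44.6529
G1 X127.3592 Y33.5058
G1 X129.5765 Y22.3587
G1 X135.8909 Y12.9086
G1 X145.3410 Y6.5942
G1 X156.4881 Y4.3769
G1 X167.6352 Y6.5942
G1 X177.0853 Y12.9086
G1 X183.3997 Y22.3587
G1 X185.6170 Y33.5058
M5
G0 X0.0000 Y0.0000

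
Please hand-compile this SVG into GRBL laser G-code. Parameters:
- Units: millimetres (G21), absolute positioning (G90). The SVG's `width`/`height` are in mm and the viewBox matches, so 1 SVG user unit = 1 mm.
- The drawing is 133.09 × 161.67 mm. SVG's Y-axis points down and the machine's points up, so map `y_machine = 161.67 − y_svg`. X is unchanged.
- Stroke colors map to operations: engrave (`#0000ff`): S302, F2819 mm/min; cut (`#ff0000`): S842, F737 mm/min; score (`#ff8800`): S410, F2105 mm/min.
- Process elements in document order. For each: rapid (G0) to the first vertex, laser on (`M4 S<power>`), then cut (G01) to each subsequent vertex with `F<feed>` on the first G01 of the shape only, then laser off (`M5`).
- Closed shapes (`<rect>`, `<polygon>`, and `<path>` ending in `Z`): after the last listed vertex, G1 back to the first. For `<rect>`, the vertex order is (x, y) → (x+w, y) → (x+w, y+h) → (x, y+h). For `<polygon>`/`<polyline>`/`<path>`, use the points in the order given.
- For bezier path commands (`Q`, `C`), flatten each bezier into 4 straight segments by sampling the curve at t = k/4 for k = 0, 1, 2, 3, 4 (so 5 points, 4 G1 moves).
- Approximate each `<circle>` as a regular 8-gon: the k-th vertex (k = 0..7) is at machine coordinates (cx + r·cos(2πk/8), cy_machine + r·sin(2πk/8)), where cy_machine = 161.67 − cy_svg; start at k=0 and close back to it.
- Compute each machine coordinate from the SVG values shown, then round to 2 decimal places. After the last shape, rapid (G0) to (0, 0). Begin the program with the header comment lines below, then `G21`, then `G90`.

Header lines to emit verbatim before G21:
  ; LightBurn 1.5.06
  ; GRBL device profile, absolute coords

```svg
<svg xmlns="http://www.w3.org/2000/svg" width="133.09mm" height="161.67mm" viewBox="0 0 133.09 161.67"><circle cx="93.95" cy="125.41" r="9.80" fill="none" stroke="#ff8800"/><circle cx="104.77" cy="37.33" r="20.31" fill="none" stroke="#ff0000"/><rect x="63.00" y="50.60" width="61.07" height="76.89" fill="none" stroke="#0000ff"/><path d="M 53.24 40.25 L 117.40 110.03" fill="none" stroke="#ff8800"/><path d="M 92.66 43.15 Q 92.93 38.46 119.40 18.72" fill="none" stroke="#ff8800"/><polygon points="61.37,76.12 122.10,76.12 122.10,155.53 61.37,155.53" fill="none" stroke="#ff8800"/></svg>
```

Since the viewBox matches the mm dimensions, user units are millimetres directly. The only transform is the Y-flip y_m = 161.67 − y_svg.

Shape 1 is a circle drawn with `<circle>`. Its stroke #ff8800 means score at S410, F2105. After flipping Y the toolpath is (103.75,36.26) → (100.88,43.19) → (93.95,46.06) → (87.02,43.19) → (84.15,36.26) → (87.02,29.33) → (93.95,26.46) → (100.88,29.33) → (103.75,36.26), returning to the start.

Shape 2 is a circle drawn with `<circle>`. Its stroke #ff0000 means cut at S842, F737. After flipping Y the toolpath is (125.08,124.34) → (119.13,138.70) → (104.77,144.65) → (90.41,138.70) → (84.46,124.34) → (90.41,109.98) → (104.77,104.03) → (119.13,109.98) → (125.08,124.34), returning to the start.

Shape 3 is a rectangle drawn with `<rect>`. Its stroke #0000ff means engrave at S302, F2819. After flipping Y the toolpath is (63.00,111.07) → (124.07,111.07) → (124.07,34.18) → (63.00,34.18) → (63.00,111.07), returning to the start.

Shape 4 is a line segment drawn with `<path>`. Its stroke #ff8800 means score at S410, F2105. After flipping Y the toolpath is (53.24,121.42) → (117.40,51.64).

Shape 5 is a quadratic bezier drawn with `<path>`. Its stroke #ff8800 means score at S410, F2105. After flipping Y the toolpath is (92.66,118.52) → (94.43,121.81) → (99.48,126.97) → (107.80,134.02) → (119.40,142.95).

Shape 6 is a rectangle drawn with `<polygon>`. Its stroke #ff8800 means score at S410, F2105. After flipping Y the toolpath is (61.37,85.55) → (122.10,85.55) → (122.10,6.14) → (61.37,6.14) → (61.37,85.55), returning to the start.

; LightBurn 1.5.06
; GRBL device profile, absolute coords
G21
G90
G0 X103.75 Y36.26
M4 S410
G01 X100.88 Y43.19 F2105
G01 X93.95 Y46.06
G01 X87.02 Y43.19
G01 X84.15 Y36.26
G01 X87.02 Y29.33
G01 X93.95 Y26.46
G01 X100.88 Y29.33
G01 X103.75 Y36.26
M5
G0 X125.08 Y124.34
M4 S842
G01 X119.13 Y138.70 F737
G01 X104.77 Y144.65
G01 X90.41 Y138.70
G01 X84.46 Y124.34
G01 X90.41 Y109.98
G01 X104.77 Y104.03
G01 X119.13 Y109.98
G01 X125.08 Y124.34
M5
G0 X63.00 Y111.07
M4 S302
G01 X124.07 Y111.07 F2819
G01 X124.07 Y34.18
G01 X63.00 Y34.18
G01 X63.00 Y111.07
M5
G0 X53.24 Y121.42
M4 S410
G01 X117.40 Y51.64 F2105
M5
G0 X92.66 Y118.52
M4 S410
G01 X94.43 Y121.81 F2105
G01 X99.48 Y126.97
G01 X107.80 Y134.02
G01 X119.40 Y142.95
M5
G0 X61.37 Y85.55
M4 S410
G01 X122.10 Y85.55 F2105
G01 X122.10 Y6.14
G01 X61.37 Y6.14
G01 X61.37 Y85.55
M5
G0 X0.00 Y0.00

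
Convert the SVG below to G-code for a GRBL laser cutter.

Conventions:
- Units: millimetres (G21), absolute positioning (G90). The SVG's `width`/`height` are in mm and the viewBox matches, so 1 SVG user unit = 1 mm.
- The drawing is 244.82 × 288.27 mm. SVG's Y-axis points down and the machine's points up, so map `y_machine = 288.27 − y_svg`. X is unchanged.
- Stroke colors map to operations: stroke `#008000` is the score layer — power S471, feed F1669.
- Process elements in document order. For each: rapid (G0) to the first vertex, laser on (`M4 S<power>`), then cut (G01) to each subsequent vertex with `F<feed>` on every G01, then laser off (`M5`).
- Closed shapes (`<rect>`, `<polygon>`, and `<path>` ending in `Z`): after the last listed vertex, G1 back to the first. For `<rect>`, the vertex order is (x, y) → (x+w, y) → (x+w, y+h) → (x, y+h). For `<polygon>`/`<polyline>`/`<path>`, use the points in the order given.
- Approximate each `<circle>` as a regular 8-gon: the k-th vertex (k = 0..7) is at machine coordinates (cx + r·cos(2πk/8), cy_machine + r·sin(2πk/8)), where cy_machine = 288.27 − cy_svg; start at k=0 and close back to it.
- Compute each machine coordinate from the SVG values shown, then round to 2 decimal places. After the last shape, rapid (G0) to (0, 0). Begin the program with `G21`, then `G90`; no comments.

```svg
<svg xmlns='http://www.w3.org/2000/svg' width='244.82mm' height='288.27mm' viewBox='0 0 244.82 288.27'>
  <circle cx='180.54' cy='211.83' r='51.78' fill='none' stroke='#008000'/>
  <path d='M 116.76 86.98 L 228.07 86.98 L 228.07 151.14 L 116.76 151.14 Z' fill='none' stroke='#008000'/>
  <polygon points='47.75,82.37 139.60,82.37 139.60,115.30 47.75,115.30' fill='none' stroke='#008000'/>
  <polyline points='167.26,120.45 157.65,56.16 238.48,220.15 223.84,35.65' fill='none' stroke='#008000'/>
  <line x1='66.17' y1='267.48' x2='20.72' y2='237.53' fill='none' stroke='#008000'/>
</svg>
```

Since the viewBox matches the mm dimensions, user units are millimetres directly. The only transform is the Y-flip y_m = 288.27 − y_svg.

Shape 1 is a circle drawn with `<circle>`. Its stroke #008000 means score at S471, F1669. After flipping Y the toolpath is (232.32,76.44) → (217.15,113.05) → (180.54,128.22) → (143.93,113.05) → (128.76,76.44) → (143.93,39.83) → (180.54,24.66) → (217.15,39.83) → (232.32,76.44), returning to the start.

Shape 2 is a rectangle drawn with `<path>`. Its stroke #008000 means score at S471, F1669. After flipping Y the toolpath is (116.76,201.29) → (228.07,201.29) → (228.07,137.13) → (116.76,137.13) → (116.76,201.29), returning to the start.

Shape 3 is a rectangle drawn with `<polygon>`. Its stroke #008000 means score at S471, F1669. After flipping Y the toolpath is (47.75,205.90) → (139.60,205.90) → (139.60,172.97) → (47.75,172.97) → (47.75,205.90), returning to the start.

Shape 4 is a open polyline drawn with `<polyline>`. Its stroke #008000 means score at S471, F1669. After flipping Y the toolpath is (167.26,167.82) → (157.65,232.11) → (238.48,68.12) → (223.84,252.62).

Shape 5 is a line segment drawn with `<line>`. Its stroke #008000 means score at S471, F1669. After flipping Y the toolpath is (66.17,20.79) → (20.72,50.74).

G21
G90
G0 X232.32 Y76.44
M4 S471
G01 X217.15 Y113.05 F1669
G01 X180.54 Y128.22 F1669
G01 X143.93 Y113.05 F1669
G01 X128.76 Y76.44 F1669
G01 X143.93 Y39.83 F1669
G01 X180.54 Y24.66 F1669
G01 X217.15 Y39.83 F1669
G01 X232.32 Y76.44 F1669
M5
G0 X116.76 Y201.29
M4 S471
G01 X228.07 Y201.29 F1669
G01 X228.07 Y137.13 F1669
G01 X116.76 Y137.13 F1669
G01 X116.76 Y201.29 F1669
M5
G0 X47.75 Y205.90
M4 S471
G01 X139.60 Y205.90 F1669
G01 X139.60 Y172.97 F1669
G01 X47.75 Y172.97 F1669
G01 X47.75 Y205.90 F1669
M5
G0 X167.26 Y167.82
M4 S471
G01 X157.65 Y232.11 F1669
G01 X238.48 Y68.12 F1669
G01 X223.84 Y252.62 F1669
M5
G0 X66.17 Y20.79
M4 S471
G01 X20.72 Y50.74 F1669
M5
G0 X0.00 Y0.00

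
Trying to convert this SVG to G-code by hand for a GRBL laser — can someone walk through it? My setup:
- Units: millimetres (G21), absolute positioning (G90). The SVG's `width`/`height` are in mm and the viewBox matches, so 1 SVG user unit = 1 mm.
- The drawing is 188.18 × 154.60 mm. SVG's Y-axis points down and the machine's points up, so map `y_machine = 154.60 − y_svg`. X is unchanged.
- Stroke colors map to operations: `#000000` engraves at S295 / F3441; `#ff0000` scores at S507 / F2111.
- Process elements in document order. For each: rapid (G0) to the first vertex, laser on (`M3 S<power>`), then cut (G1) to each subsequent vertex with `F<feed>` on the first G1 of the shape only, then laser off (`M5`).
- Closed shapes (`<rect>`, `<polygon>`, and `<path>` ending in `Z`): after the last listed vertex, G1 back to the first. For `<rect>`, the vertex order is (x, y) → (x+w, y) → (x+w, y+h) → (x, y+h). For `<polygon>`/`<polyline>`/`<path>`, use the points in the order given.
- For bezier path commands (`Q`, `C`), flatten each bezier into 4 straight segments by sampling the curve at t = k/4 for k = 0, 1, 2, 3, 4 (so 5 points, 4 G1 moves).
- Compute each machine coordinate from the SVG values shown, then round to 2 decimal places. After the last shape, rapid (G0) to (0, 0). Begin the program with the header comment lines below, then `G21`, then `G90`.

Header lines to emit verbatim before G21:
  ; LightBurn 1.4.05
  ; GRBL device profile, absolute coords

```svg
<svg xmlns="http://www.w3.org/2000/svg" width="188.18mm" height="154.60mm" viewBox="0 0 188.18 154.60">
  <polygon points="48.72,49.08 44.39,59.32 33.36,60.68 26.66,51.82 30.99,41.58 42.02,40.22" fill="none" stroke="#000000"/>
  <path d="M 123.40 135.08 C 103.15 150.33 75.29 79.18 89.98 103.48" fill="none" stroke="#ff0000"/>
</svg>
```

Since the viewBox matches the mm dimensions, user units are millimetres directly. The only transform is the Y-flip y_m = 154.60 − y_svg.

Shape 1 is a regular polygon drawn with `<polygon>`. Its stroke #000000 means engrave at S295, F3441. After flipping Y the toolpath is (48.72,105.52) → (44.39,95.28) → (33.36,93.92) → (26.66,102.78) → (30.99,113.02) → (42.02,114.38) → (48.72,105.52), returning to the start.

Shape 2 is a cubic bezier drawn with `<path>`. Its stroke #ff0000 means score at S507, F2111. After flipping Y the toolpath is (123.40,19.52) → (107.57,21.44) → (93.59,38.71) → (86.16,54.29) → (89.98,51.12).

; LightBurn 1.4.05
; GRBL device profile, absolute coords
G21
G90
G0 X48.72 Y105.52
M3 S295
G1 X44.39 Y95.28 F3441
G1 X33.36 Y93.92
G1 X26.66 Y102.78
G1 X30.99 Y113.02
G1 X42.02 Y114.38
G1 X48.72 Y105.52
M5
G0 X123.40 Y19.52
M3 S507
G1 X107.57 Y21.44 F2111
G1 X93.59 Y38.71
G1 X86.16 Y54.29
G1 X89.98 Y51.12
M5
G0 X0.00 Y0.00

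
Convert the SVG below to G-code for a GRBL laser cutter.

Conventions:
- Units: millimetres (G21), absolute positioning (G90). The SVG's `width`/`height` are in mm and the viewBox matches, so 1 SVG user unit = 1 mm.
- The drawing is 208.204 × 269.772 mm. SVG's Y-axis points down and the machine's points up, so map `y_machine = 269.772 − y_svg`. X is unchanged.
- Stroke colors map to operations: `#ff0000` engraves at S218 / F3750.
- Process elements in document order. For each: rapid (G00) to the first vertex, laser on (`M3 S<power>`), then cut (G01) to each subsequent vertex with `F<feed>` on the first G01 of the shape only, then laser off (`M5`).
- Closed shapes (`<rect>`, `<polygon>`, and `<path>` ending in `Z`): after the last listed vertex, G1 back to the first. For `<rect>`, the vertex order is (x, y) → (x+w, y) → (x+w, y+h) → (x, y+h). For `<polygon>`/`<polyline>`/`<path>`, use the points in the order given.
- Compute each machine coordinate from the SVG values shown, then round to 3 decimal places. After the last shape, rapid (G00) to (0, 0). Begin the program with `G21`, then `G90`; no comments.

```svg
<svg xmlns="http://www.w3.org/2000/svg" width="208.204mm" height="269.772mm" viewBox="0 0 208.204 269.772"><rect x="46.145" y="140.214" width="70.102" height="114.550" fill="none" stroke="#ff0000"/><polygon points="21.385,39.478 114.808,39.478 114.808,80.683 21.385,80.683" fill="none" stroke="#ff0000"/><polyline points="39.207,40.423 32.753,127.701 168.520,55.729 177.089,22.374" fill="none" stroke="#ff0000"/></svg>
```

G21
G90
G00 X46.145 Y129.558
M3 S218
G01 X116.247 Y129.558 F3750
G01 X116.247 Y15.008
G01 X46.145 Y15.008
G01 X46.145 Y129.558
M5
G00 X21.385 Y230.294
M3 S218
G01 X114.808 Y230.294 F3750
G01 X114.808 Y189.089
G01 X21.385 Y189.089
G01 X21.385 Y230.294
M5
G00 X39.207 Y229.349
M3 S218
G01 X32.753 Y142.071 F3750
G01 X168.520 Y214.043
G01 X177.089 Y247.398
M5
G00 X0.000 Y0.000

1 u = 1 mm; y_m = 269.772 − y.

[1] `<rect>` rectangle, #ff0000→engrave S218 F3750: (46.145,129.558) → (116.247,129.558) → (116.247,15.008) → (46.145,15.008) → (46.145,129.558) (closed)

[2] `<polygon>` rectangle, #ff0000→engrave S218 F3750: (21.385,230.294) → (114.808,230.294) → (114.808,189.089) → (21.385,189.089) → (21.385,230.294) (closed)

[3] `<polyline>` open polyline, #ff0000→engrave S218 F3750: (39.207,229.349) → (32.753,142.071) → (168.520,214.043) → (177.089,247.398)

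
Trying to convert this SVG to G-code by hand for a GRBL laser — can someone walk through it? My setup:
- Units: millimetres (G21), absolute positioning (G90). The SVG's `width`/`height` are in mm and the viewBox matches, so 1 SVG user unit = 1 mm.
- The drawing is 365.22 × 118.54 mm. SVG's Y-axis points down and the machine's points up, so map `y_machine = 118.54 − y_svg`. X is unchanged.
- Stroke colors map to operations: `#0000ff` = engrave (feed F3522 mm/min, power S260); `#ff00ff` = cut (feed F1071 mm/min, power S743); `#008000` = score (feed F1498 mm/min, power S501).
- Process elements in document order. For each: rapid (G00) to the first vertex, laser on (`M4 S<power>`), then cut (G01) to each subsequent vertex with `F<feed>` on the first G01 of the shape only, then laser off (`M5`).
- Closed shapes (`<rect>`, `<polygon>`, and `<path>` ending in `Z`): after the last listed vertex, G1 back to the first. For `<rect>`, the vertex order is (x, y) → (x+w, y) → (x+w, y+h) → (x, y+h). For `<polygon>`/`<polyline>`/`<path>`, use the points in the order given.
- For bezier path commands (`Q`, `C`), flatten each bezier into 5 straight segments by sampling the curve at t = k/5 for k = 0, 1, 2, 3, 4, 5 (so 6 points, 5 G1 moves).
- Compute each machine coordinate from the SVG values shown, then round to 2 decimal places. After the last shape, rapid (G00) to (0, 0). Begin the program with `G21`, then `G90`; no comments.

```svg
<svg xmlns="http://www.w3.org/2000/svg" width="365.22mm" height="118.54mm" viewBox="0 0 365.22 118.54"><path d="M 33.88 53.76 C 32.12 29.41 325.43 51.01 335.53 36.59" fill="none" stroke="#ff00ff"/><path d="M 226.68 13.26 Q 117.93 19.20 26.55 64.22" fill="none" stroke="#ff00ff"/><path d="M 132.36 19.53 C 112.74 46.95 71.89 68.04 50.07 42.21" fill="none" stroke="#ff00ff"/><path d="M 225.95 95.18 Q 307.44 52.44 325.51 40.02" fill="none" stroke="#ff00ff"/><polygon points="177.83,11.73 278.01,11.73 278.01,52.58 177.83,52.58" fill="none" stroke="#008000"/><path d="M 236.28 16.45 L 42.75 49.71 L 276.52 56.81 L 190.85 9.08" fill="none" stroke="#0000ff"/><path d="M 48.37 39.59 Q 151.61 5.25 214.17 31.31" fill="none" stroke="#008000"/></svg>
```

G21
G90
G00 X33.88 Y64.78
M4 S743
G01 X63.61 Y74.53 F1071
G01 X136.39 Y77.19
G01 X224.48 Y76.69
G01 X300.11 Y76.96
G01 X335.53 Y81.95
M5
G00 X226.68 Y105.28
M4 S743
G01 X183.87 Y101.34 F1071
G01 X142.46 Y94.28
G01 X102.43 Y84.08
G01 X63.80 Y70.76
G01 X26.55 Y54.32
M5
G00 X132.36 Y99.01
M4 S743
G01 X118.36 Y83.64 F1071
G01 X101.20 Y71.74
G01 X82.81 Y65.26
G01 X65.12 Y66.14
G01 X50.07 Y76.33
M5
G00 X225.95 Y23.36
M4 S743
G01 X256.01 Y39.24 F1071
G01 X280.99 Y52.70
G01 X300.91 Y63.73
G01 X315.75 Y72.34
G01 X325.51 Y78.52
M5
G00 X177.83 Y106.81
M4 S501
G01 X278.01 Y106.81 F1498
G01 X278.01 Y65.96
G01 X177.83 Y65.96
G01 X177.83 Y106.81
M5
G00 X236.28 Y102.09
M4 S260
G01 X42.75 Y68.83 F3522
G01 X276.52 Y61.73
G01 X190.85 Y109.46
M5
G00 X48.37 Y78.95
M4 S501
G01 X88.04 Y90.27 F1498
G01 X124.45 Y96.76
G01 X157.61 Y98.41
G01 X187.52 Y95.24
G01 X214.17 Y87.23
M5
G00 X0.00 Y0.00

viewBox `0 0 365.22 118.54` with mm width/height → 1 unit = 1 mm. Flip: y_m = 118.54 − y_svg.

**Shape 1** — `<path>` cubic bezier, stroke `#ff00ff` → cut (S743, F1071). Control points (SVG): P0=(33.88,53.76), P1=(32.12,29.41), P2=(325.43,51.01), P3=(335.53,36.59); sampled at t=k/5. Machine vertices: (33.88,64.78) → (63.61,74.53) → (136.39,77.19) → (224.48,76.69) → (300.11,76.96) → (335.53,81.95). Open path.

**Shape 2** — `<path>` quadratic bezier, stroke `#ff00ff` → cut (S743, F1071). Control points (SVG): P0=(226.68,13.26), P1=(117.93,19.20), P2=(26.55,64.22); sampled at t=k/5. Machine vertices: (226.68,105.28) → (183.87,101.34) → (142.46,94.28) → (102.43,84.08) → (63.80,70.76) → (26.55,54.32). Open path.

**Shape 3** — `<path>` cubic bezier, stroke `#ff00ff` → cut (S743, F1071). Control points (SVG): P0=(132.36,19.53), P1=(112.74,46.95), P2=(71.89,68.04), P3=(50.07,42.21); sampled at t=k/5. Machine vertices: (132.36,99.01) → (118.36,83.64) → (101.20,71.74) → (82.81,65.26) → (65.12,66.14) → (50.07,76.33). Open path.

**Shape 4** — `<path>` quadratic bezier, stroke `#ff00ff` → cut (S743, F1071). Control points (SVG): P0=(225.95,95.18), P1=(307.44,52.44), P2=(325.51,40.02); sampled at t=k/5. Machine vertices: (225.95,23.36) → (256.01,39.24) → (280.99,52.70) → (300.91,63.73) → (315.75,72.34) → (325.51,78.52). Open path.

**Shape 5** — `<polygon>` rectangle, stroke `#008000` → score (S501, F1498). Machine vertices: (177.83,106.81) → (278.01,106.81) → (278.01,65.96) → (177.83,65.96) → (177.83,106.81). Closed: final G1 returns to the first vertex.

**Shape 6** — `<path>` open polyline, stroke `#0000ff` → engrave (S260, F3522). Machine vertices: (236.28,102.09) → (42.75,68.83) → (276.52,61.73) → (190.85,109.46). Open path.

**Shape 7** — `<path>` quadratic bezier, stroke `#008000` → score (S501, F1498). Control points (SVG): P0=(48.37,39.59), P1=(151.61,5.25), P2=(214.17,31.31); sampled at t=k/5. Machine vertices: (48.37,78.95) → (88.04,90.27) → (124.45,96.76) → (157.61,98.41) → (187.52,95.24) → (214.17,87.23). Open path.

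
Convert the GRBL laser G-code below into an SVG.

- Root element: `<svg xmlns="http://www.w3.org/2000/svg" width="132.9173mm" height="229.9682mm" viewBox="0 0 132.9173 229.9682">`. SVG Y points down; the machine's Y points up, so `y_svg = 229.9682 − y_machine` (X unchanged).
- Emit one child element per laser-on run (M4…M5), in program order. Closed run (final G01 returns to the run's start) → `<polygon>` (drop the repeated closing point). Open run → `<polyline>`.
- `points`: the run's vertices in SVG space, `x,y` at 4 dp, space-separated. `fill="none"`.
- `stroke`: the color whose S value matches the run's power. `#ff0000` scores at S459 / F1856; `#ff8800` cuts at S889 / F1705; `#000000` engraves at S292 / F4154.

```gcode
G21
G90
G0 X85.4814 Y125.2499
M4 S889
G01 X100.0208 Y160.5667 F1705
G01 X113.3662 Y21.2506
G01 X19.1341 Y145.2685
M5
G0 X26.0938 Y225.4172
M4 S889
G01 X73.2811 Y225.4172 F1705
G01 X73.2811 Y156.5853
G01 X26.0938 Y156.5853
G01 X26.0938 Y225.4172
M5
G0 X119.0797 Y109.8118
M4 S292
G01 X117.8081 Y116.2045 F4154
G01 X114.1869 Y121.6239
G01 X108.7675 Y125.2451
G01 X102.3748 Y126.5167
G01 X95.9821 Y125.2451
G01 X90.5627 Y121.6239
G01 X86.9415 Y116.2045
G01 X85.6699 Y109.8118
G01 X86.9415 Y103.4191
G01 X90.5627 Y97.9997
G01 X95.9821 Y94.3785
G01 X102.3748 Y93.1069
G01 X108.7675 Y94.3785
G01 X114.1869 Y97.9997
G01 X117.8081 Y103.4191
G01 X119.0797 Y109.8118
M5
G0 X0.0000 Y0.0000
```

<svg xmlns="http://www.w3.org/2000/svg" width="132.9173mm" height="229.9682mm" viewBox="0 0 132.9173 229.9682">
  <polyline points="85.4814,104.7183 100.0208,69.4015 113.3662,208.7176 19.1341,84.6997" fill="none" stroke="#ff8800"/>
  <polygon points="26.0938,4.5510 73.2811,4.5510 73.2811,73.3829 26.0938,73.3829" fill="none" stroke="#ff8800"/>
  <polygon points="119.0797,120.1564 117.8081,113.7637 114.1869,108.3443 108.7675,104.7231 102.3748,103.4515 95.9821,104.7231 90.5627,108.3443 86.9415,113.7637 85.6699,120.1564 86.9415,126.5491 90.5627,131.9685 95.9821,135.5897 102.3748,136.8613 108.7675,135.5897 114.1869,131.9685 117.8081,126.5491" fill="none" stroke="#000000"/>
</svg>

Machine Y-up, SVG Y-down with viewBox height 229.9682, so y_svg = 229.9682 − y_machine; X carries over.

Run 1: the run's S889 means `#ff8800` (cut). The run is open, so emit a `<polyline>` with points (Y-flipped): 85.4814,104.7183 100.0208,69.4015 113.3662,208.7176 19.1341,84.6997.

Run 2: power S889 maps to stroke `#ff8800` (cut). The run returns to its start, so emit a `<polygon>` with points (Y-flipped): 26.0938,4.5510 73.2811,4.5510 73.2811,73.3829 26.0938,73.3829.

Run 3: the run's S292 means `#000000` (engrave). The run returns to its start, so emit a `<polygon>` with points (Y-flipped): 119.0797,120.1564 117.8081,113.7637 114.1869,108.3443 108.7675,104.7231 102.3748,103.4515 95.9821,104.7231 90.5627,108.3443 86.9415,113.7637 85.6699,120.1564 86.9415,126.5491 90.5627,131.9685 95.9821,135.5897 102.3748,136.8613 108.7675,135.5897 114.1869,131.9685 117.8081,126.5491.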